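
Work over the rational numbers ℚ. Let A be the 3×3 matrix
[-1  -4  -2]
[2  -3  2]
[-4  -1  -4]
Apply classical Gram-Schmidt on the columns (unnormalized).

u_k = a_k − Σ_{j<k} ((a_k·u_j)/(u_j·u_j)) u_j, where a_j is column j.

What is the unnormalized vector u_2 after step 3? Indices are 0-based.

u_2 = (-98/271, 105/271, 77/271)

Step 1: u_0 = a_0 = (-1, 2, -4).
Step 2: u_1 = a_1 − (2/21)·u_0 = (-82/21, -67/21, -13/21).
Step 3: u_2 = a_2 − (22/21)·u_0 − (41/271)·u_1 = (-98/271, 105/271, 77/271).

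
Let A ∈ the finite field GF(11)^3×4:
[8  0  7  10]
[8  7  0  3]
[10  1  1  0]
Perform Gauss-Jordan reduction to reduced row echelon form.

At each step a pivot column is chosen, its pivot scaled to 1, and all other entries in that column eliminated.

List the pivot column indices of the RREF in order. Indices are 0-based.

pivot(0,0)=8: scale R0 → (1, 0, 5, 4)
  clear (1,0): R1 −= (8)R0 → (0, 7, 4, 4)
  clear (2,0): R2 −= (10)R0 → (0, 1, 6, 4)
pivot(1,1)=7: scale R1 → (0, 1, 10, 10)
  clear (2,1): R2 −= (1)R1 → (0, 0, 7, 5)
pivot(2,2)=7: scale R2 → (0, 0, 1, 7)
  clear (0,2): R0 −= (5)R2 → (1, 0, 0, 2)
  clear (1,2): R1 −= (10)R2 → (0, 1, 0, 6)

pivot columns: 0, 1, 2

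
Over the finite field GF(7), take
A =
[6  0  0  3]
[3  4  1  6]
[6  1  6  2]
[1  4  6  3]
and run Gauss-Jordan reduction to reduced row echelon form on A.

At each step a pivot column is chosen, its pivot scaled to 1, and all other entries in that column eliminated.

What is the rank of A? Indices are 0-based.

rank = 3

pivot(0,0)=6: scale R0 → (1, 0, 0, 4)
  clear (1,0): R1 −= (3)R0 → (0, 4, 1, 1)
  clear (2,0): R2 −= (6)R0 → (0, 1, 6, 6)
  clear (3,0): R3 −= (1)R0 → (0, 4, 6, 6)
pivot(1,1)=4: scale R1 → (0, 1, 2, 2)
  clear (2,1): R2 −= (1)R1 → (0, 0, 4, 4)
  clear (3,1): R3 −= (4)R1 → (0, 0, 5, 5)
pivot(2,2)=4: scale R2 → (0, 0, 1, 1)
  clear (1,2): R1 −= (2)R2 → (0, 1, 0, 0)
  clear (3,2): R3 −= (5)R2 → (0, 0, 0, 0)
col 3: no nonzero at/below row 3; advance.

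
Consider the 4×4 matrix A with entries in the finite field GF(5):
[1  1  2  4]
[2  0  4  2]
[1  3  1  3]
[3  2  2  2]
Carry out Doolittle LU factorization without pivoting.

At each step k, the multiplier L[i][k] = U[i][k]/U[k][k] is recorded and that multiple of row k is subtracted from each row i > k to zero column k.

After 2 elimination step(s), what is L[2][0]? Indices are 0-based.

L[2][0] = 1

[col 0] pivot 1
  R1 -= 2*R0 → (0, 3, 0, 4)  (L[1][0] := 2)
  R2 -= 1*R0 → (0, 2, 4, 4)  (L[2][0] := 1)
  R3 -= 3*R0 → (0, 4, 1, 0)  (L[3][0] := 3)
[col 1] pivot 3
  R2 -= 4*R1 → (0, 0, 4, 3)  (L[2][1] := 4)
  R3 -= 3*R1 → (0, 0, 1, 3)  (L[3][1] := 3)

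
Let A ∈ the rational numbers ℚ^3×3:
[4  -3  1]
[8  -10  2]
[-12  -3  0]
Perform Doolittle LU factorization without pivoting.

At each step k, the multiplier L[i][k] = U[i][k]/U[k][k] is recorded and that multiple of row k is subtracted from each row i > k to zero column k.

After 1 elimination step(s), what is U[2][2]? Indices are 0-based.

k=0: U[0][0]=4
  eliminate (1,0): mult=2, new row 1: (0, -4, 0); set L[1][0]=2
  eliminate (2,0): mult=-3, new row 2: (0, -12, 3); set L[2][0]=-3

U[2][2] = 3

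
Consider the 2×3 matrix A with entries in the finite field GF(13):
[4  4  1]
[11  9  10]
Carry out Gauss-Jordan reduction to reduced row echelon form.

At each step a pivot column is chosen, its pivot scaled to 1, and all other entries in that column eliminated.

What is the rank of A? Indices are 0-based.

rank = 2

[1] R0 /= 4  ⇒  (1, 1, 10)
     R1 -= 11·R0  ⇒  (0, 11, 4)
[2] R1 /= 11  ⇒  (0, 1, 11)
     R0 -= 1·R1  ⇒  (1, 0, 12)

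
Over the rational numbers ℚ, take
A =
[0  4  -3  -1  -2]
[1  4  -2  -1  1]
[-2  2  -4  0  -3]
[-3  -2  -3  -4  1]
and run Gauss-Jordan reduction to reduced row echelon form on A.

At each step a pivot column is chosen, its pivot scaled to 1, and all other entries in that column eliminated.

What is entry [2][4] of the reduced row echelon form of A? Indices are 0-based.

[1] R0 <-> R1
[1] R0 /= 1  ⇒  (1, 4, -2, -1, 1)
     R2 -= -2·R0  ⇒  (0, 10, -8, -2, -1)
     R3 -= -3·R0  ⇒  (0, 10, -9, -7, 4)
[2] R1 /= 4  ⇒  (0, 1, -3/4, -1/4, -1/2)
     R0 -= 4·R1  ⇒  (1, 0, 1, 0, 3)
     R2 -= 10·R1  ⇒  (0, 0, -1/2, 1/2, 4)
     R3 -= 10·R1  ⇒  (0, 0, -3/2, -9/2, 9)
[3] R2 /= -1/2  ⇒  (0, 0, 1, -1, -8)
     R0 -= 1·R2  ⇒  (1, 0, 0, 1, 11)
     R1 -= -3/4·R2  ⇒  (0, 1, 0, -1, -13/2)
     R3 -= -3/2·R2  ⇒  (0, 0, 0, -6, -3)
[4] R3 /= -6  ⇒  (0, 0, 0, 1, 1/2)
     R0 -= 1·R3  ⇒  (1, 0, 0, 0, 21/2)
     R1 -= -1·R3  ⇒  (0, 1, 0, 0, -6)
     R2 -= -1·R3  ⇒  (0, 0, 1, 0, -15/2)

M[2][4] = -15/2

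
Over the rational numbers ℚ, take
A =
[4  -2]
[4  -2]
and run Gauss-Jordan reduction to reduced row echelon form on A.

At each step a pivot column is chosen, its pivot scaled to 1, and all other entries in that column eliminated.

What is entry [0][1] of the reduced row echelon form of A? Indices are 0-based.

[1] R0 /= 4  ⇒  (1, -1/2)
     R1 -= 4·R0  ⇒  (0, 0)
column 1 empty below row 1

M[0][1] = -1/2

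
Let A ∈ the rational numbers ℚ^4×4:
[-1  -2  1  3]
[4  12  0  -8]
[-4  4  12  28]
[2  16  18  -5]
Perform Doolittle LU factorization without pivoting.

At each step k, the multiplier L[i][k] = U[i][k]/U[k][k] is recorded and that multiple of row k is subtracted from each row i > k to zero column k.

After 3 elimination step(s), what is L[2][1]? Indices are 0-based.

L[2][1] = 3

Step 1: pivot at (0,0) is -1.
  row1 ← row1 − (-4)·row0  ⇒  L[1][0]=-4, U row1=(0, 4, 4, 4)
  row2 ← row2 − (4)·row0  ⇒  L[2][0]=4, U row2=(0, 12, 8, 16)
  row3 ← row3 − (-2)·row0  ⇒  L[3][0]=-2, U row3=(0, 12, 20, 1)
Step 2: pivot at (1,1) is 4.
  row2 ← row2 − (3)·row1  ⇒  L[2][1]=3, U row2=(0, 0, -4, 4)
  row3 ← row3 − (3)·row1  ⇒  L[3][1]=3, U row3=(0, 0, 8, -11)
Step 3: pivot at (2,2) is -4.
  row3 ← row3 − (-2)·row2  ⇒  L[3][2]=-2, U row3=(0, 0, 0, -3)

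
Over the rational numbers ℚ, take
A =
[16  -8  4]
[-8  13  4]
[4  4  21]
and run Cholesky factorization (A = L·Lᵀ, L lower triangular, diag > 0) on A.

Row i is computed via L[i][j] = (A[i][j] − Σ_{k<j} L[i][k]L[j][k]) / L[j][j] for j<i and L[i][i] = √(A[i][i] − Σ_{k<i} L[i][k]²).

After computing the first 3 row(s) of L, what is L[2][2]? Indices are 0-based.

L[2][2] = 4

Step 1: L[0][0] = √(16) = 4.
  L[1][0] = (-8) / L[0][0] = -2.
Step 2: L[1][1] = √(9) = 3.
  L[2][0] = (4) / L[0][0] = 1.
  L[2][1] = (6) / L[1][1] = 2.
Step 3: L[2][2] = √(16) = 4.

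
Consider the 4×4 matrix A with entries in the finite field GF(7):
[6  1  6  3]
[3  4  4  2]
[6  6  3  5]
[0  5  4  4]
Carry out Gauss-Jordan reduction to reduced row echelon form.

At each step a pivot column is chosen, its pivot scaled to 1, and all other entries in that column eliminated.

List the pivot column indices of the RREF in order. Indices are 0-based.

pivot columns: 0, 1, 2, 3

[1] R0 /= 6  ⇒  (1, 6, 1, 4)
     R1 -= 3·R0  ⇒  (0, 0, 1, 4)
     R2 -= 6·R0  ⇒  (0, 5, 4, 2)
[2] R1 <-> R2
[2] R1 /= 5  ⇒  (0, 1, 5, 6)
     R0 -= 6·R1  ⇒  (1, 0, 6, 3)
     R3 -= 5·R1  ⇒  (0, 0, 0, 2)
[3] R2 /= 1  ⇒  (0, 0, 1, 4)
     R0 -= 6·R2  ⇒  (1, 0, 0, 0)
     R1 -= 5·R2  ⇒  (0, 1, 0, 0)
[4] R3 /= 2  ⇒  (0, 0, 0, 1)
     R2 -= 4·R3  ⇒  (0, 0, 1, 0)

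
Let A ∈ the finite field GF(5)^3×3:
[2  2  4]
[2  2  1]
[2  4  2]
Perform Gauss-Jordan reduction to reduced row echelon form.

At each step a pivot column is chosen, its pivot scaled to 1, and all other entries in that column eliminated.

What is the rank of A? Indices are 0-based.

rank = 3

step 1: normalize row 0 (÷2) = (1, 1, 2)
  row 1: subtract 2×row0 = (0, 0, 2)
  row 2: subtract 2×row0 = (0, 2, 3)
step 2: exchange rows 1,2
step 2: normalize row 1 (÷2) = (0, 1, 4)
  row 0: subtract 1×row1 = (1, 0, 3)
step 3: normalize row 2 (÷2) = (0, 0, 1)
  row 0: subtract 3×row2 = (1, 0, 0)
  row 1: subtract 4×row2 = (0, 1, 0)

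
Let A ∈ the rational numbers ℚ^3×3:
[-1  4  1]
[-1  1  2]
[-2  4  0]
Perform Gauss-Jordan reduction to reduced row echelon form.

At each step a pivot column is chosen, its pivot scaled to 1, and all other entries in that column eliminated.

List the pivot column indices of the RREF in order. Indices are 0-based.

pivot columns: 0, 1, 2

step 1: normalize row 0 (÷-1) = (1, -4, -1)
  row 1: subtract -1×row0 = (0, -3, 1)
  row 2: subtract -2×row0 = (0, -4, -2)
step 2: normalize row 1 (÷-3) = (0, 1, -1/3)
  row 0: subtract -4×row1 = (1, 0, -7/3)
  row 2: subtract -4×row1 = (0, 0, -10/3)
step 3: normalize row 2 (÷-10/3) = (0, 0, 1)
  row 0: subtract -7/3×row2 = (1, 0, 0)
  row 1: subtract -1/3×row2 = (0, 1, 0)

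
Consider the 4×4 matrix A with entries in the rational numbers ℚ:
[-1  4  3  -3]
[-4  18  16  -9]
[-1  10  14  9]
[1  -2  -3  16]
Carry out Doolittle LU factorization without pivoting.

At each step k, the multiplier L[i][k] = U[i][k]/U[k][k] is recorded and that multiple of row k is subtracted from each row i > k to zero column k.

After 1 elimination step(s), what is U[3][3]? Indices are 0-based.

U[3][3] = 13

Step 1: pivot at (0,0) is -1.
  row1 ← row1 − (4)·row0  ⇒  L[1][0]=4, U row1=(0, 2, 4, 3)
  row2 ← row2 − (1)·row0  ⇒  L[2][0]=1, U row2=(0, 6, 11, 12)
  row3 ← row3 − (-1)·row0  ⇒  L[3][0]=-1, U row3=(0, 2, 0, 13)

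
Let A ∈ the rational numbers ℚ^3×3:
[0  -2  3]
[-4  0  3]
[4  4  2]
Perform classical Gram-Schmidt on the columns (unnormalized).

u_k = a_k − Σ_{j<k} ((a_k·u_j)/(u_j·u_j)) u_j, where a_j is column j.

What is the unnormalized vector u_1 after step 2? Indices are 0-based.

Step 1: u_0 = a_0 = (0, -4, 4).
Step 2: u_1 = a_1 − (1/2)·u_0 = (-2, 2, 2).

u_1 = (-2, 2, 2)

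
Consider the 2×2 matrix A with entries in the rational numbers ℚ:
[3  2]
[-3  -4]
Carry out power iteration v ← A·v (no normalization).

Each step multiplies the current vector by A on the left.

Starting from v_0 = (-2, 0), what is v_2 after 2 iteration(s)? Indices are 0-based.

v_0 = (-2, 0).
v_1 = A·v_0 = (-6, 6).
v_2 = A·v_1 = (-6, -6).

v_2 = (-6, -6)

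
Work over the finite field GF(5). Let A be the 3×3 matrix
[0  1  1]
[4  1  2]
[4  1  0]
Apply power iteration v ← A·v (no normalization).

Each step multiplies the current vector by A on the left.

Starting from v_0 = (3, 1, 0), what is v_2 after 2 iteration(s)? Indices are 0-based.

v_0 = (3, 1, 0).
v_1 = A·v_0 = (1, 3, 3).
v_2 = A·v_1 = (1, 3, 2).

v_2 = (1, 3, 2)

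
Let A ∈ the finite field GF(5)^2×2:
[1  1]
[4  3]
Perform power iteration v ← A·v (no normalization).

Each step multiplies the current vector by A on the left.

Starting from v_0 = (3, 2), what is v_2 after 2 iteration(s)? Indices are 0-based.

v_0 = (3, 2).
v_1 = A·v_0 = (0, 3).
v_2 = A·v_1 = (3, 4).

v_2 = (3, 4)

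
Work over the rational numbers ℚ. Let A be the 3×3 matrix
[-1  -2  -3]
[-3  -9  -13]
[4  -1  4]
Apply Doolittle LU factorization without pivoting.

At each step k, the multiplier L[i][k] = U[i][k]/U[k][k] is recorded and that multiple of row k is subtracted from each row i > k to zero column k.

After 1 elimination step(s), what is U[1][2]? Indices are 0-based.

U[1][2] = -4

[col 0] pivot -1
  R1 -= 3*R0 → (0, -3, -4)  (L[1][0] := 3)
  R2 -= -4*R0 → (0, -9, -8)  (L[2][0] := -4)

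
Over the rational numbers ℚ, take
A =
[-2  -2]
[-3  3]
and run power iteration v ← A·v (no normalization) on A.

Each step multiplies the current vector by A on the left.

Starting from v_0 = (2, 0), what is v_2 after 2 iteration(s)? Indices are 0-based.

v_2 = (20, -6)

v_0 = (2, 0).
v_1 = A·v_0 = (-4, -6).
v_2 = A·v_1 = (20, -6).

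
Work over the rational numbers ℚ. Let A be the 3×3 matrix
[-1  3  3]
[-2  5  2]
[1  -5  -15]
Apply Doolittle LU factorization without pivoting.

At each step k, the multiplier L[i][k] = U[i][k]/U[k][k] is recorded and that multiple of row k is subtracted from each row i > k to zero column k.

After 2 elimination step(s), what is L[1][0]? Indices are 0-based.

k=0: U[0][0]=-1
  eliminate (1,0): mult=2, new row 1: (0, -1, -4); set L[1][0]=2
  eliminate (2,0): mult=-1, new row 2: (0, -2, -12); set L[2][0]=-1
k=1: U[1][1]=-1
  eliminate (2,1): mult=2, new row 2: (0, 0, -4); set L[2][1]=2

L[1][0] = 2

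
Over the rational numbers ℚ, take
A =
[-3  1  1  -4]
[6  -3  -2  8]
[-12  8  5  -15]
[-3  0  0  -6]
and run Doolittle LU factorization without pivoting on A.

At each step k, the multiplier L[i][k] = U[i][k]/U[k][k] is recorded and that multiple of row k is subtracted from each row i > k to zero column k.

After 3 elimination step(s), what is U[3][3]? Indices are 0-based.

k=0: U[0][0]=-3
  eliminate (1,0): mult=-2, new row 1: (0, -1, 0, 0); set L[1][0]=-2
  eliminate (2,0): mult=4, new row 2: (0, 4, 1, 1); set L[2][0]=4
  eliminate (3,0): mult=1, new row 3: (0, -1, -1, -2); set L[3][0]=1
k=1: U[1][1]=-1
  eliminate (2,1): mult=-4, new row 2: (0, 0, 1, 1); set L[2][1]=-4
  eliminate (3,1): mult=1, new row 3: (0, 0, -1, -2); set L[3][1]=1
k=2: U[2][2]=1
  eliminate (3,2): mult=-1, new row 3: (0, 0, 0, -1); set L[3][2]=-1

U[3][3] = -1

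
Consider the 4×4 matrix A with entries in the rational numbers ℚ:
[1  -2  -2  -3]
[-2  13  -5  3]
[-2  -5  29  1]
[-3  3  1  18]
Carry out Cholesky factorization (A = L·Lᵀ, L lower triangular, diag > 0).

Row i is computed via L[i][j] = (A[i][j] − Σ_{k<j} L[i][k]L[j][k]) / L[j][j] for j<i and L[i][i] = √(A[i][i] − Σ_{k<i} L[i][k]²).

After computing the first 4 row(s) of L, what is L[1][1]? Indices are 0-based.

L[1][1] = 3

Step 1: L[0][0] = √(1) = 1.
  L[1][0] = (-2) / L[0][0] = -2.
Step 2: L[1][1] = √(9) = 3.
  L[2][0] = (-2) / L[0][0] = -2.
  L[2][1] = (-9) / L[1][1] = -3.
Step 3: L[2][2] = √(16) = 4.
  L[3][0] = (-3) / L[0][0] = -3.
  L[3][1] = (-3) / L[1][1] = -1.
  L[3][2] = (-8) / L[2][2] = -2.
Step 4: L[3][3] = √(4) = 2.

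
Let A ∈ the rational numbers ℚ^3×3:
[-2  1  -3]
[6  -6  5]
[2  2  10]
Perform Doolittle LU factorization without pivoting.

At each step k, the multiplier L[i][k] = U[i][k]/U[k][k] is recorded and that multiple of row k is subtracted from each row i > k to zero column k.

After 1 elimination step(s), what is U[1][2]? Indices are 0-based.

U[1][2] = -4

Step 1: pivot at (0,0) is -2.
  row1 ← row1 − (-3)·row0  ⇒  L[1][0]=-3, U row1=(0, -3, -4)
  row2 ← row2 − (-1)·row0  ⇒  L[2][0]=-1, U row2=(0, 3, 7)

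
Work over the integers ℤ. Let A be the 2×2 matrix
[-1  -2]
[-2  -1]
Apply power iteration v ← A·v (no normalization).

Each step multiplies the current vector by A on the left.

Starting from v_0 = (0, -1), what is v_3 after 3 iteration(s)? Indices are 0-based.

v_3 = (14, 13)

v_0 = (0, -1).
v_1 = A·v_0 = (2, 1).
v_2 = A·v_1 = (-4, -5).
v_3 = A·v_2 = (14, 13).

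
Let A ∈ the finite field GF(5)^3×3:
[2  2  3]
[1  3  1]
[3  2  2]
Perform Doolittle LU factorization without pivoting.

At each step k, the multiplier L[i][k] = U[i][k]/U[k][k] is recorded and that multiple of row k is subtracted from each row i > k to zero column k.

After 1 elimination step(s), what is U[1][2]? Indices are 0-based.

U[1][2] = 2

Step 1: pivot at (0,0) is 2.
  row1 ← row1 − (3)·row0  ⇒  L[1][0]=3, U row1=(0, 2, 2)
  row2 ← row2 − (4)·row0  ⇒  L[2][0]=4, U row2=(0, 4, 0)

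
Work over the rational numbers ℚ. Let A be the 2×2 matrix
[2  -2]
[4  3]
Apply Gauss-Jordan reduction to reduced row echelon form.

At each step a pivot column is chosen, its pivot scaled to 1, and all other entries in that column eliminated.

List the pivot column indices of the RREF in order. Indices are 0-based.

step 1: normalize row 0 (÷2) = (1, -1)
  row 1: subtract 4×row0 = (0, 7)
step 2: normalize row 1 (÷7) = (0, 1)
  row 0: subtract -1×row1 = (1, 0)

pivot columns: 0, 1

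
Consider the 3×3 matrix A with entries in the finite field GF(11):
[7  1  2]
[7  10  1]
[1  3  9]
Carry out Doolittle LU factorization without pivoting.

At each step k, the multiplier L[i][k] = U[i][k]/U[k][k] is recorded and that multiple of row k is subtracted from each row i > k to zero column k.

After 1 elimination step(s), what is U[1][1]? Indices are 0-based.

U[1][1] = 9

k=0: U[0][0]=7
  eliminate (1,0): mult=1, new row 1: (0, 9, 10); set L[1][0]=1
  eliminate (2,0): mult=8, new row 2: (0, 6, 4); set L[2][0]=8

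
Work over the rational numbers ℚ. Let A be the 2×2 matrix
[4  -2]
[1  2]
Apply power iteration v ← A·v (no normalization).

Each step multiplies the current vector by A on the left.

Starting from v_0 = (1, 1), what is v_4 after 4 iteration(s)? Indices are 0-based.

v_4 = (-68, 28)

v_0 = (1, 1).
v_1 = A·v_0 = (2, 3).
v_2 = A·v_1 = (2, 8).
v_3 = A·v_2 = (-8, 18).
v_4 = A·v_3 = (-68, 28).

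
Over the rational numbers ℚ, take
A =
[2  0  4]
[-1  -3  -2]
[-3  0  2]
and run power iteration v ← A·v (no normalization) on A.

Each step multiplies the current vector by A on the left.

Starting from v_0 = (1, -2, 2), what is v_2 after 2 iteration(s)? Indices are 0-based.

v_2 = (24, -15, -28)

v_0 = (1, -2, 2).
v_1 = A·v_0 = (10, 1, 1).
v_2 = A·v_1 = (24, -15, -28).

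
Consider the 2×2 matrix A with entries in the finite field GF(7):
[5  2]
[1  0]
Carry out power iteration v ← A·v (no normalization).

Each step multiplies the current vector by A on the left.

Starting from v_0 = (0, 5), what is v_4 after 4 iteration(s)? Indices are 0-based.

v_4 = (1, 4)

v_0 = (0, 5).
v_1 = A·v_0 = (3, 0).
v_2 = A·v_1 = (1, 3).
v_3 = A·v_2 = (4, 1).
v_4 = A·v_3 = (1, 4).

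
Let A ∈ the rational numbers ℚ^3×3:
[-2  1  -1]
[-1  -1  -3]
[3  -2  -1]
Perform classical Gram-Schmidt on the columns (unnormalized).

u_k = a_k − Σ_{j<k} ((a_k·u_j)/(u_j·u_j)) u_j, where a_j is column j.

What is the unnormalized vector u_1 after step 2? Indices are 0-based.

Step 1: u_0 = a_0 = (-2, -1, 3).
Step 2: u_1 = a_1 − (-1/2)·u_0 = (0, -3/2, -1/2).

u_1 = (0, -3/2, -1/2)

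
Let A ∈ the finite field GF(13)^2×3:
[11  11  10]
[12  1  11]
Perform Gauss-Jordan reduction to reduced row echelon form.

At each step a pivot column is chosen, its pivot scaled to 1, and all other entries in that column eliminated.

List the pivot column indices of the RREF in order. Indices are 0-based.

step 1: normalize row 0 (÷11) = (1, 1, 8)
  row 1: subtract 12×row0 = (0, 2, 6)
step 2: normalize row 1 (÷2) = (0, 1, 3)
  row 0: subtract 1×row1 = (1, 0, 5)

pivot columns: 0, 1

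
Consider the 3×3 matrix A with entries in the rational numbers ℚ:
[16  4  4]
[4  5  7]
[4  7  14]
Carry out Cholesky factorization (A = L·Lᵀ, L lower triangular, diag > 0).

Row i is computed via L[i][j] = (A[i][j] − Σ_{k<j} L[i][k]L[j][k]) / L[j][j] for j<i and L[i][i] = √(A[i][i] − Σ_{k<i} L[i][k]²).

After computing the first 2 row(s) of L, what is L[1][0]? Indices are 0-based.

L[1][0] = 1

Step 1: L[0][0] = √(16) = 4.
  L[1][0] = (4) / L[0][0] = 1.
Step 2: L[1][1] = √(4) = 2.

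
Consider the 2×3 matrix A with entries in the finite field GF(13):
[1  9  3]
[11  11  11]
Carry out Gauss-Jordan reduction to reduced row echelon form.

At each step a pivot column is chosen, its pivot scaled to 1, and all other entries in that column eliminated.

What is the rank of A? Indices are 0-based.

rank = 2

pivot(0,0)=1: scale R0 → (1, 9, 3)
  clear (1,0): R1 −= (11)R0 → (0, 3, 4)
pivot(1,1)=3: scale R1 → (0, 1, 10)
  clear (0,1): R0 −= (9)R1 → (1, 0, 4)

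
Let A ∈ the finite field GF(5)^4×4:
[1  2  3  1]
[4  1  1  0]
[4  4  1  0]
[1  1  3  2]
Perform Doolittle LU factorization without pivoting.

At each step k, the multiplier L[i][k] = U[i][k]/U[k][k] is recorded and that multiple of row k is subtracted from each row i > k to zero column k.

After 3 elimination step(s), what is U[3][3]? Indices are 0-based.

U[3][3] = 1

k=0: U[0][0]=1
  eliminate (1,0): mult=4, new row 1: (0, 3, 4, 1); set L[1][0]=4
  eliminate (2,0): mult=4, new row 2: (0, 1, 4, 1); set L[2][0]=4
  eliminate (3,0): mult=1, new row 3: (0, 4, 0, 1); set L[3][0]=1
k=1: U[1][1]=3
  eliminate (2,1): mult=2, new row 2: (0, 0, 1, 4); set L[2][1]=2
  eliminate (3,1): mult=3, new row 3: (0, 0, 3, 3); set L[3][1]=3
k=2: U[2][2]=1
  eliminate (3,2): mult=3, new row 3: (0, 0, 0, 1); set L[3][2]=3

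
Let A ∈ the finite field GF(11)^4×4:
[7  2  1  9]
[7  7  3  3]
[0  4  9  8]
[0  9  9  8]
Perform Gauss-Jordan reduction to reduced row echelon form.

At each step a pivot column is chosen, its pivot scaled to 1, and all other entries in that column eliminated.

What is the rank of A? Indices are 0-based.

pivot(0,0)=7: scale R0 → (1, 5, 8, 6)
  clear (1,0): R1 −= (7)R0 → (0, 5, 2, 5)
pivot(1,1)=5: scale R1 → (0, 1, 7, 1)
  clear (0,1): R0 −= (5)R1 → (1, 0, 6, 1)
  clear (2,1): R2 −= (4)R1 → (0, 0, 3, 4)
  clear (3,1): R3 −= (9)R1 → (0, 0, 1, 10)
pivot(2,2)=3: scale R2 → (0, 0, 1, 5)
  clear (0,2): R0 −= (6)R2 → (1, 0, 0, 4)
  clear (1,2): R1 −= (7)R2 → (0, 1, 0, 10)
  clear (3,2): R3 −= (1)R2 → (0, 0, 0, 5)
pivot(3,3)=5: scale R3 → (0, 0, 0, 1)
  clear (0,3): R0 −= (4)R3 → (1, 0, 0, 0)
  clear (1,3): R1 −= (10)R3 → (0, 1, 0, 0)
  clear (2,3): R2 −= (5)R3 → (0, 0, 1, 0)

rank = 4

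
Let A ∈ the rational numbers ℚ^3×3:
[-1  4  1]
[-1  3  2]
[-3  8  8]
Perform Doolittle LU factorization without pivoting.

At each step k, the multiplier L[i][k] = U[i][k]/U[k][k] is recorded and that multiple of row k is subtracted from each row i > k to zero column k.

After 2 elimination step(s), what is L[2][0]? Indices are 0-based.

L[2][0] = 3

k=0: U[0][0]=-1
  eliminate (1,0): mult=1, new row 1: (0, -1, 1); set L[1][0]=1
  eliminate (2,0): mult=3, new row 2: (0, -4, 5); set L[2][0]=3
k=1: U[1][1]=-1
  eliminate (2,1): mult=4, new row 2: (0, 0, 1); set L[2][1]=4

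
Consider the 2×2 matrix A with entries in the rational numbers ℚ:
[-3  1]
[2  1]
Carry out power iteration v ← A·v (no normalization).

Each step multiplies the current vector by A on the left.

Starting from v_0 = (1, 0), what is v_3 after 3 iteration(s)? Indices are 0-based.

v_3 = (-37, 18)

v_0 = (1, 0).
v_1 = A·v_0 = (-3, 2).
v_2 = A·v_1 = (11, -4).
v_3 = A·v_2 = (-37, 18).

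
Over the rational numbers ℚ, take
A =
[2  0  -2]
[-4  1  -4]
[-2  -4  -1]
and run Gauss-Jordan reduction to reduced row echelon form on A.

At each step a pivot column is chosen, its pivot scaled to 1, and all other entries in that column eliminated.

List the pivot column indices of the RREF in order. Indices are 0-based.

[1] R0 /= 2  ⇒  (1, 0, -1)
     R1 -= -4·R0  ⇒  (0, 1, -8)
     R2 -= -2·R0  ⇒  (0, -4, -3)
[2] R1 /= 1  ⇒  (0, 1, -8)
     R2 -= -4·R1  ⇒  (0, 0, -35)
[3] R2 /= -35  ⇒  (0, 0, 1)
     R0 -= -1·R2  ⇒  (1, 0, 0)
     R1 -= -8·R2  ⇒  (0, 1, 0)

pivot columns: 0, 1, 2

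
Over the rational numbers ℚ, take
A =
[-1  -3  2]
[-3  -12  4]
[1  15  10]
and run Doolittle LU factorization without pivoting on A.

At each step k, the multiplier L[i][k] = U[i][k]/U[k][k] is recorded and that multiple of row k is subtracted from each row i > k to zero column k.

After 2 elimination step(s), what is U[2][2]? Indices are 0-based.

U[2][2] = 4

[col 0] pivot -1
  R1 -= 3*R0 → (0, -3, -2)  (L[1][0] := 3)
  R2 -= -1*R0 → (0, 12, 12)  (L[2][0] := -1)
[col 1] pivot -3
  R2 -= -4*R1 → (0, 0, 4)  (L[2][1] := -4)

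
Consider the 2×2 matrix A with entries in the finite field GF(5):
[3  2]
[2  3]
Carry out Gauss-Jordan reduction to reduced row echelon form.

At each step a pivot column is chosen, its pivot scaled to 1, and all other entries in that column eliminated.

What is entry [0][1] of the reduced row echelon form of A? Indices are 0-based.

step 1: normalize row 0 (÷3) = (1, 4)
  row 1: subtract 2×row0 = (0, 0)
skip col 1 (zero from row 1)

M[0][1] = 4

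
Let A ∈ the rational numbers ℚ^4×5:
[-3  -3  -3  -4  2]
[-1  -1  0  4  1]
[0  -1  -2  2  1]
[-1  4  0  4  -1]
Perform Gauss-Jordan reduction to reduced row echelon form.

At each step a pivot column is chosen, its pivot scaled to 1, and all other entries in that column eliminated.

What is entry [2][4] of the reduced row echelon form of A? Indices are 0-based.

M[2][4] = -1/5

step 1: normalize row 0 (÷-3) = (1, 1, 1, 4/3, -2/3)
  row 1: subtract -1×row0 = (0, 0, 1, 16/3, 1/3)
  row 3: subtract -1×row0 = (0, 5, 1, 16/3, -5/3)
step 2: exchange rows 1,2
step 2: normalize row 1 (÷-1) = (0, 1, 2, -2, -1)
  row 0: subtract 1×row1 = (1, 0, -1, 10/3, 1/3)
  row 3: subtract 5×row1 = (0, 0, -9, 46/3, 10/3)
step 3: normalize row 2 (÷1) = (0, 0, 1, 16/3, 1/3)
  row 0: subtract -1×row2 = (1, 0, 0, 26/3, 2/3)
  row 1: subtract 2×row2 = (0, 1, 0, -38/3, -5/3)
  row 3: subtract -9×row2 = (0, 0, 0, 190/3, 19/3)
step 4: normalize row 3 (÷190/3) = (0, 0, 0, 1, 1/10)
  row 0: subtract 26/3×row3 = (1, 0, 0, 0, -1/5)
  row 1: subtract -38/3×row3 = (0, 1, 0, 0, -2/5)
  row 2: subtract 16/3×row3 = (0, 0, 1, 0, -1/5)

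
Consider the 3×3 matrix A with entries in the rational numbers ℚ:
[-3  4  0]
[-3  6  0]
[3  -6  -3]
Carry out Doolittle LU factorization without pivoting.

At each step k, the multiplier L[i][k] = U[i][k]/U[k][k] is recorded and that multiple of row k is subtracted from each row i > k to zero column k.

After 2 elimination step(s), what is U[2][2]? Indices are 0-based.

U[2][2] = -3

[col 0] pivot -3
  R1 -= 1*R0 → (0, 2, 0)  (L[1][0] := 1)
  R2 -= -1*R0 → (0, -2, -3)  (L[2][0] := -1)
[col 1] pivot 2
  R2 -= -1*R1 → (0, 0, -3)  (L[2][1] := -1)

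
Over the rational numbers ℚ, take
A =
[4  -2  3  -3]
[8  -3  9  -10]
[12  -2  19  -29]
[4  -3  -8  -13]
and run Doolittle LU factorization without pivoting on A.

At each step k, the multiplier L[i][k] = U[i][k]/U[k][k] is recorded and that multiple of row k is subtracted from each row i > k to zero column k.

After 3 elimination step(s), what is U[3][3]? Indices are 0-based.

Step 1: pivot at (0,0) is 4.
  row1 ← row1 − (2)·row0  ⇒  L[1][0]=2, U row1=(0, 1, 3, -4)
  row2 ← row2 − (3)·row0  ⇒  L[2][0]=3, U row2=(0, 4, 10, -20)
  row3 ← row3 − (1)·row0  ⇒  L[3][0]=1, U row3=(0, -1, -11, -10)
Step 2: pivot at (1,1) is 1.
  row2 ← row2 − (4)·row1  ⇒  L[2][1]=4, U row2=(0, 0, -2, -4)
  row3 ← row3 − (-1)·row1  ⇒  L[3][1]=-1, U row3=(0, 0, -8, -14)
Step 3: pivot at (2,2) is -2.
  row3 ← row3 − (4)·row2  ⇒  L[3][2]=4, U row3=(0, 0, 0, 2)

U[3][3] = 2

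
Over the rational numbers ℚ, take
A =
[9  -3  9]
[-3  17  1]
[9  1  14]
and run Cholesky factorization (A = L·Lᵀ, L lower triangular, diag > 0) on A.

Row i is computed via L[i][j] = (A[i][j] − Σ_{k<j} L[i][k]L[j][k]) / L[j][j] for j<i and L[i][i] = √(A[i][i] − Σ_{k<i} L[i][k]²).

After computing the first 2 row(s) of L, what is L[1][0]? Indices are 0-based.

L[1][0] = -1

Step 1: L[0][0] = √(9) = 3.
  L[1][0] = (-3) / L[0][0] = -1.
Step 2: L[1][1] = √(16) = 4.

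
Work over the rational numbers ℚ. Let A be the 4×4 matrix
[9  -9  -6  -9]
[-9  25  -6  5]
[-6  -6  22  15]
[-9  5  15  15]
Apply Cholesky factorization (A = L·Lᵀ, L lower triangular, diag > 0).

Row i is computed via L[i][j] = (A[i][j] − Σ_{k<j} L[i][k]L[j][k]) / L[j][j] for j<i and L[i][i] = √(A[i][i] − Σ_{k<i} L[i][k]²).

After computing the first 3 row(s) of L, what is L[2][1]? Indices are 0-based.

Step 1: L[0][0] = √(9) = 3.
  L[1][0] = (-9) / L[0][0] = -3.
Step 2: L[1][1] = √(16) = 4.
  L[2][0] = (-6) / L[0][0] = -2.
  L[2][1] = (-12) / L[1][1] = -3.
Step 3: L[2][2] = √(9) = 3.

L[2][1] = -3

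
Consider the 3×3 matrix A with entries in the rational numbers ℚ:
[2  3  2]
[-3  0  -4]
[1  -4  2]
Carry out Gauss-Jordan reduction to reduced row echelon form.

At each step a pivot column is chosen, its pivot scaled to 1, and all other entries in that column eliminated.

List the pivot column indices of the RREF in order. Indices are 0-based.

pivot columns: 0, 1, 2

[1] R0 /= 2  ⇒  (1, 3/2, 1)
     R1 -= -3·R0  ⇒  (0, 9/2, -1)
     R2 -= 1·R0  ⇒  (0, -11/2, 1)
[2] R1 /= 9/2  ⇒  (0, 1, -2/9)
     R0 -= 3/2·R1  ⇒  (1, 0, 4/3)
     R2 -= -11/2·R1  ⇒  (0, 0, -2/9)
[3] R2 /= -2/9  ⇒  (0, 0, 1)
     R0 -= 4/3·R2  ⇒  (1, 0, 0)
     R1 -= -2/9·R2  ⇒  (0, 1, 0)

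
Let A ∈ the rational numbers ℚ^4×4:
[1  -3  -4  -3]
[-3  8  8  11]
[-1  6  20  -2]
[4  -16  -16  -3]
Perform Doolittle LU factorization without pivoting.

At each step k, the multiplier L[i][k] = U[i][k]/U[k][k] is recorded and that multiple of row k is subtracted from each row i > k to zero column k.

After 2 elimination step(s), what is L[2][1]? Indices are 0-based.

Step 1: pivot at (0,0) is 1.
  row1 ← row1 − (-3)·row0  ⇒  L[1][0]=-3, U row1=(0, -1, -4, 2)
  row2 ← row2 − (-1)·row0  ⇒  L[2][0]=-1, U row2=(0, 3, 16, -5)
  row3 ← row3 − (4)·row0  ⇒  L[3][0]=4, U row3=(0, -4, 0, 9)
Step 2: pivot at (1,1) is -1.
  row2 ← row2 − (-3)·row1  ⇒  L[2][1]=-3, U row2=(0, 0, 4, 1)
  row3 ← row3 − (4)·row1  ⇒  L[3][1]=4, U row3=(0, 0, 16, 1)

L[2][1] = -3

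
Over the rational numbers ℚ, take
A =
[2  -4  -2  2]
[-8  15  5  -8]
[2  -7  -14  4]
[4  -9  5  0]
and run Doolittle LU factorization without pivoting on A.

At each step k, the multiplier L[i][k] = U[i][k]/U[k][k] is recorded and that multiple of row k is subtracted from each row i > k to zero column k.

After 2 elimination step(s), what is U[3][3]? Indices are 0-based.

U[3][3] = -4

[col 0] pivot 2
  R1 -= -4*R0 → (0, -1, -3, 0)  (L[1][0] := -4)
  R2 -= 1*R0 → (0, -3, -12, 2)  (L[2][0] := 1)
  R3 -= 2*R0 → (0, -1, 9, -4)  (L[3][0] := 2)
[col 1] pivot -1
  R2 -= 3*R1 → (0, 0, -3, 2)  (L[2][1] := 3)
  R3 -= 1*R1 → (0, 0, 12, -4)  (L[3][1] := 1)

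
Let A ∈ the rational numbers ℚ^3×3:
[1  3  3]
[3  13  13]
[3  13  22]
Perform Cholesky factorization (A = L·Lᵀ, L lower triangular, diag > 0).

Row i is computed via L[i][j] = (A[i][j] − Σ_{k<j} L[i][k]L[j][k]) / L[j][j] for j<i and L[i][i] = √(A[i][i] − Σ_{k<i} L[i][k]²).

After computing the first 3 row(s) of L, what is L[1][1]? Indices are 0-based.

L[1][1] = 2

Step 1: L[0][0] = √(1) = 1.
  L[1][0] = (3) / L[0][0] = 3.
Step 2: L[1][1] = √(4) = 2.
  L[2][0] = (3) / L[0][0] = 3.
  L[2][1] = (4) / L[1][1] = 2.
Step 3: L[2][2] = √(9) = 3.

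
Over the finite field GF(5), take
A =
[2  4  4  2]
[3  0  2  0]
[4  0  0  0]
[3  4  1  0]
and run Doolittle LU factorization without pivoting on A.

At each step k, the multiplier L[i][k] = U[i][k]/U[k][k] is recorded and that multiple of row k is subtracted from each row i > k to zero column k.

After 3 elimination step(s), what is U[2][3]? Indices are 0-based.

[col 0] pivot 2
  R1 -= 4*R0 → (0, 4, 1, 2)  (L[1][0] := 4)
  R2 -= 2*R0 → (0, 2, 2, 1)  (L[2][0] := 2)
  R3 -= 4*R0 → (0, 3, 0, 2)  (L[3][0] := 4)
[col 1] pivot 4
  R2 -= 3*R1 → (0, 0, 4, 0)  (L[2][1] := 3)
  R3 -= 2*R1 → (0, 0, 3, 3)  (L[3][1] := 2)
[col 2] pivot 4
  R3 -= 2*R2 → (0, 0, 0, 3)  (L[3][2] := 2)

U[2][3] = 0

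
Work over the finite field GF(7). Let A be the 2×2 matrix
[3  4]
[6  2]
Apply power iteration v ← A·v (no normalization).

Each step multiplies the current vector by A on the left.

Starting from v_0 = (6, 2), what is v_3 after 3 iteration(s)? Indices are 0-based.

v_0 = (6, 2).
v_1 = A·v_0 = (5, 5).
v_2 = A·v_1 = (0, 5).
v_3 = A·v_2 = (6, 3).

v_3 = (6, 3)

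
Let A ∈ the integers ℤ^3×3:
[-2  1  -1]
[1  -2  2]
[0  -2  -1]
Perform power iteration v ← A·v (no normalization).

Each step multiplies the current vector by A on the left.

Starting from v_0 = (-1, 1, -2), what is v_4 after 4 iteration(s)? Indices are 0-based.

v_4 = (-53, -11, 106)

v_0 = (-1, 1, -2).
v_1 = A·v_0 = (5, -7, 0).
v_2 = A·v_1 = (-17, 19, 14).
v_3 = A·v_2 = (39, -27, -52).
v_4 = A·v_3 = (-53, -11, 106).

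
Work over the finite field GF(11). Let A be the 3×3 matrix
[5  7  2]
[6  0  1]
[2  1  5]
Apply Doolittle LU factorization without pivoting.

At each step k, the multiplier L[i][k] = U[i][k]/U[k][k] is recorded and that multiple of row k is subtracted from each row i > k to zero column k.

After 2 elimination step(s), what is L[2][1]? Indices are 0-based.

L[2][1] = 1

k=0: U[0][0]=5
  eliminate (1,0): mult=10, new row 1: (0, 7, 3); set L[1][0]=10
  eliminate (2,0): mult=7, new row 2: (0, 7, 2); set L[2][0]=7
k=1: U[1][1]=7
  eliminate (2,1): mult=1, new row 2: (0, 0, 10); set L[2][1]=1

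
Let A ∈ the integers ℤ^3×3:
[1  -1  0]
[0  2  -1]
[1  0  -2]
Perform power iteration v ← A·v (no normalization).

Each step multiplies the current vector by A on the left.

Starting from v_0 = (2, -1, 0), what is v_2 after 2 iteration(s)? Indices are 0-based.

v_2 = (5, -6, -1)

v_0 = (2, -1, 0).
v_1 = A·v_0 = (3, -2, 2).
v_2 = A·v_1 = (5, -6, -1).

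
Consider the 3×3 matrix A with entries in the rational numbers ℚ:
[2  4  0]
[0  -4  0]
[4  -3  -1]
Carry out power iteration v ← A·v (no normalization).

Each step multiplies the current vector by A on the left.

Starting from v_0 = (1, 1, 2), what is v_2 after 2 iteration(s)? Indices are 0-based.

v_2 = (-4, 16, 37)

v_0 = (1, 1, 2).
v_1 = A·v_0 = (6, -4, -1).
v_2 = A·v_1 = (-4, 16, 37).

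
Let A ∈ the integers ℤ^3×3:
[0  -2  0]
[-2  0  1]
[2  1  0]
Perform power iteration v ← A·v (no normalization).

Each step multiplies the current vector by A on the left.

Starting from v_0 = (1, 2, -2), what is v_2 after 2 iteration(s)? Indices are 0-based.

v_0 = (1, 2, -2).
v_1 = A·v_0 = (-4, -4, 4).
v_2 = A·v_1 = (8, 12, -12).

v_2 = (8, 12, -12)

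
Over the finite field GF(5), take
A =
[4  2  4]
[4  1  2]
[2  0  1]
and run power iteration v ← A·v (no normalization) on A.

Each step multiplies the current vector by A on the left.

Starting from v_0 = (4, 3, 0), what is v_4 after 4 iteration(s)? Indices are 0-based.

v_0 = (4, 3, 0).
v_1 = A·v_0 = (2, 4, 3).
v_2 = A·v_1 = (3, 3, 2).
v_3 = A·v_2 = (1, 4, 3).
v_4 = A·v_3 = (4, 4, 0).

v_4 = (4, 4, 0)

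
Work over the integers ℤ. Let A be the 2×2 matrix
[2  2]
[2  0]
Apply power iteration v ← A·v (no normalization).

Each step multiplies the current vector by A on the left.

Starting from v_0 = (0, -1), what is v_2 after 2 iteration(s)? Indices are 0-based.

v_2 = (-4, -4)

v_0 = (0, -1).
v_1 = A·v_0 = (-2, 0).
v_2 = A·v_1 = (-4, -4).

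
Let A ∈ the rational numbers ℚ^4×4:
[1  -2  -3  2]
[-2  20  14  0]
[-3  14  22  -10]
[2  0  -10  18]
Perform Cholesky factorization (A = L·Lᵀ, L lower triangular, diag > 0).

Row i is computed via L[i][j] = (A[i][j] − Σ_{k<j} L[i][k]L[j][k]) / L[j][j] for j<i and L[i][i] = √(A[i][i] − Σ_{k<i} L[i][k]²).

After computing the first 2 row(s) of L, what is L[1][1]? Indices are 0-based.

L[1][1] = 4

Step 1: L[0][0] = √(1) = 1.
  L[1][0] = (-2) / L[0][0] = -2.
Step 2: L[1][1] = √(16) = 4.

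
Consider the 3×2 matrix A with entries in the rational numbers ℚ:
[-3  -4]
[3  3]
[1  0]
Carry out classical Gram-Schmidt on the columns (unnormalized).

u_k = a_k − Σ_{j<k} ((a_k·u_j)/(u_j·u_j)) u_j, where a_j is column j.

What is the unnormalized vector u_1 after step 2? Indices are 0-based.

Step 1: u_0 = a_0 = (-3, 3, 1).
Step 2: u_1 = a_1 − (21/19)·u_0 = (-13/19, -6/19, -21/19).

u_1 = (-13/19, -6/19, -21/19)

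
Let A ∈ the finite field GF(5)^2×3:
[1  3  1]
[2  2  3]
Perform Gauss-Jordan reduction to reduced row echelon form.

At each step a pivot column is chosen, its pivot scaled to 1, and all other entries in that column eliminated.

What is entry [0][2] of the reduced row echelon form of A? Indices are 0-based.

M[0][2] = 3

pivot(0,0)=1: scale R0 → (1, 3, 1)
  clear (1,0): R1 −= (2)R0 → (0, 1, 1)
pivot(1,1)=1: scale R1 → (0, 1, 1)
  clear (0,1): R0 −= (3)R1 → (1, 0, 3)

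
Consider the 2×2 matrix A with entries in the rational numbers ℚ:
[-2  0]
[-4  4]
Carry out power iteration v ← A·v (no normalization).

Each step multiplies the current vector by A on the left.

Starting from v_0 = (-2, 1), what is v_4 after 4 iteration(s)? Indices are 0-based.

v_4 = (-32, 576)

v_0 = (-2, 1).
v_1 = A·v_0 = (4, 12).
v_2 = A·v_1 = (-8, 32).
v_3 = A·v_2 = (16, 160).
v_4 = A·v_3 = (-32, 576).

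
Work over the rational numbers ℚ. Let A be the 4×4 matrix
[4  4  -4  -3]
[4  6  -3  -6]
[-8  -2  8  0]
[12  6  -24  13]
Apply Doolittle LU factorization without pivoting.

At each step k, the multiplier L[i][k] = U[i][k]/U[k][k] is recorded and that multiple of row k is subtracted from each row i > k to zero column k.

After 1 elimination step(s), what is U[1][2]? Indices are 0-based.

U[1][2] = 1

[col 0] pivot 4
  R1 -= 1*R0 → (0, 2, 1, -3)  (L[1][0] := 1)
  R2 -= -2*R0 → (0, 6, 0, -6)  (L[2][0] := -2)
  R3 -= 3*R0 → (0, -6, -12, 22)  (L[3][0] := 3)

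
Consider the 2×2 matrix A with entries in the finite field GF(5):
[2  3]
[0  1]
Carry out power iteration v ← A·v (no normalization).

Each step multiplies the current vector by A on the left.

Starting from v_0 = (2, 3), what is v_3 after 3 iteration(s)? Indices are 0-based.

v_0 = (2, 3).
v_1 = A·v_0 = (3, 3).
v_2 = A·v_1 = (0, 3).
v_3 = A·v_2 = (4, 3).

v_3 = (4, 3)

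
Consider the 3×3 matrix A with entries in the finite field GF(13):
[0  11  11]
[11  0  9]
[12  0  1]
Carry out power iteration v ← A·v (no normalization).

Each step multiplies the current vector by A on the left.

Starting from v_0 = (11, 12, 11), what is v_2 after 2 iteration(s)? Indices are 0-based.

v_0 = (11, 12, 11).
v_1 = A·v_0 = (6, 12, 0).
v_2 = A·v_1 = (2, 1, 7).

v_2 = (2, 1, 7)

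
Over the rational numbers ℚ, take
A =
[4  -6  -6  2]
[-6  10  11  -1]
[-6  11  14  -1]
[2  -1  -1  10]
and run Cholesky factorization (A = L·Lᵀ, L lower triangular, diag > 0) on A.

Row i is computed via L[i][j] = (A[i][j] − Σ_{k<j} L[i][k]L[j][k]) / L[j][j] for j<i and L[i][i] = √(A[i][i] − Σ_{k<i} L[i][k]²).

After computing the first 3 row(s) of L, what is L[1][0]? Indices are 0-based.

Step 1: L[0][0] = √(4) = 2.
  L[1][0] = (-6) / L[0][0] = -3.
Step 2: L[1][1] = √(1) = 1.
  L[2][0] = (-6) / L[0][0] = -3.
  L[2][1] = (2) / L[1][1] = 2.
Step 3: L[2][2] = √(1) = 1.

L[1][0] = -3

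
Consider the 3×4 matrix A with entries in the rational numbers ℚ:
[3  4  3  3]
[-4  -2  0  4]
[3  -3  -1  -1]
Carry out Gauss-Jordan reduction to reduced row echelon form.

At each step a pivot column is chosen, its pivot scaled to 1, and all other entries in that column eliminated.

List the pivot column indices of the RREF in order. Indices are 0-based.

pivot columns: 0, 1, 2

[1] R0 /= 3  ⇒  (1, 4/3, 1, 1)
     R1 -= -4·R0  ⇒  (0, 10/3, 4, 8)
     R2 -= 3·R0  ⇒  (0, -7, -4, -4)
[2] R1 /= 10/3  ⇒  (0, 1, 6/5, 12/5)
     R0 -= 4/3·R1  ⇒  (1, 0, -3/5, -11/5)
     R2 -= -7·R1  ⇒  (0, 0, 22/5, 64/5)
[3] R2 /= 22/5  ⇒  (0, 0, 1, 32/11)
     R0 -= -3/5·R2  ⇒  (1, 0, 0, -5/11)
     R1 -= 6/5·R2  ⇒  (0, 1, 0, -12/11)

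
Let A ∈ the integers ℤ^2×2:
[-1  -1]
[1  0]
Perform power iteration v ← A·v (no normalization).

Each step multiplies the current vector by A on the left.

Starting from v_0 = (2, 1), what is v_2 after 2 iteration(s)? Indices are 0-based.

v_2 = (1, -3)

v_0 = (2, 1).
v_1 = A·v_0 = (-3, 2).
v_2 = A·v_1 = (1, -3).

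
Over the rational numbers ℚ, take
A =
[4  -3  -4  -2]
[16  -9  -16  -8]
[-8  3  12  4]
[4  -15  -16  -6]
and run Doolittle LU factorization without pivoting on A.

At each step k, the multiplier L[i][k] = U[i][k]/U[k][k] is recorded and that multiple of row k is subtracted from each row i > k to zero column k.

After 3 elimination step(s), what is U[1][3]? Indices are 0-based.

Step 1: pivot at (0,0) is 4.
  row1 ← row1 − (4)·row0  ⇒  L[1][0]=4, U row1=(0, 3, 0, 0)
  row2 ← row2 − (-2)·row0  ⇒  L[2][0]=-2, U row2=(0, -3, 4, 0)
  row3 ← row3 − (1)·row0  ⇒  L[3][0]=1, U row3=(0, -12, -12, -4)
Step 2: pivot at (1,1) is 3.
  row2 ← row2 − (-1)·row1  ⇒  L[2][1]=-1, U row2=(0, 0, 4, 0)
  row3 ← row3 − (-4)·row1  ⇒  L[3][1]=-4, U row3=(0, 0, -12, -4)
Step 3: pivot at (2,2) is 4.
  row3 ← row3 − (-3)·row2  ⇒  L[3][2]=-3, U row3=(0, 0, 0, -4)

U[1][3] = 0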